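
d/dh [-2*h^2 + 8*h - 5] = 8 - 4*h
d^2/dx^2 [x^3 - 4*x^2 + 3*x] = 6*x - 8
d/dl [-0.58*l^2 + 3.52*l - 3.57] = 3.52 - 1.16*l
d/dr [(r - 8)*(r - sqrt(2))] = 2*r - 8 - sqrt(2)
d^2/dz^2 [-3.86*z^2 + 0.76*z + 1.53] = -7.72000000000000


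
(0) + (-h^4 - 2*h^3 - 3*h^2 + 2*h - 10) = -h^4 - 2*h^3 - 3*h^2 + 2*h - 10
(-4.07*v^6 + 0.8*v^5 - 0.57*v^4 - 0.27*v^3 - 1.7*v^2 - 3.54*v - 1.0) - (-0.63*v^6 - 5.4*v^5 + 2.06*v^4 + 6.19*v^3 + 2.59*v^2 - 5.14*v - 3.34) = -3.44*v^6 + 6.2*v^5 - 2.63*v^4 - 6.46*v^3 - 4.29*v^2 + 1.6*v + 2.34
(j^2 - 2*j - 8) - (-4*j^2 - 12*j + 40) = 5*j^2 + 10*j - 48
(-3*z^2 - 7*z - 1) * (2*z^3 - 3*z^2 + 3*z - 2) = -6*z^5 - 5*z^4 + 10*z^3 - 12*z^2 + 11*z + 2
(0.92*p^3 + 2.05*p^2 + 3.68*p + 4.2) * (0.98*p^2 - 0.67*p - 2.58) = 0.9016*p^5 + 1.3926*p^4 - 0.1407*p^3 - 3.6386*p^2 - 12.3084*p - 10.836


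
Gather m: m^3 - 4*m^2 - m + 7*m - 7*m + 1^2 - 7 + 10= m^3 - 4*m^2 - m + 4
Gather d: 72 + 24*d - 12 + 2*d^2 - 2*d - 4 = 2*d^2 + 22*d + 56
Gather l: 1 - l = 1 - l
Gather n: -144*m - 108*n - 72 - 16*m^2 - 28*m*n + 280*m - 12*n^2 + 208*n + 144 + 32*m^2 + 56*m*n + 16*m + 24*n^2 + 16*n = 16*m^2 + 152*m + 12*n^2 + n*(28*m + 116) + 72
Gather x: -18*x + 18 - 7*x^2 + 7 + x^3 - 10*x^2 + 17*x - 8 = x^3 - 17*x^2 - x + 17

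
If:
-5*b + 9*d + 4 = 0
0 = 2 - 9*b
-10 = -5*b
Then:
No Solution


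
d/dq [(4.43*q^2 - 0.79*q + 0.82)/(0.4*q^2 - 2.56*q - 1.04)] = (-11.0248*q^2 - 9.8704*q + 2.9208)/(0.16*q^4 - 2.048*q^3 + 5.7216*q^2 + 5.3248*q + 1.0816)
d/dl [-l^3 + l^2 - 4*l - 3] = -3*l^2 + 2*l - 4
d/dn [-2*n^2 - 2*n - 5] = -4*n - 2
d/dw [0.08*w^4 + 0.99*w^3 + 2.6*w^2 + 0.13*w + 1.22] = 0.32*w^3 + 2.97*w^2 + 5.2*w + 0.13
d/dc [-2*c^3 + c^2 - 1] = 2*c*(1 - 3*c)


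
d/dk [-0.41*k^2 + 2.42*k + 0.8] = 2.42 - 0.82*k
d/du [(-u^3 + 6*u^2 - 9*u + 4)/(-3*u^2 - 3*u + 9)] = (u^4 + 2*u^3 - 24*u^2 + 44*u - 23)/(3*(u^4 + 2*u^3 - 5*u^2 - 6*u + 9))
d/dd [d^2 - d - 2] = 2*d - 1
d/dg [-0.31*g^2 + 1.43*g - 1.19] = 1.43 - 0.62*g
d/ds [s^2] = 2*s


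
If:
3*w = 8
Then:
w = 8/3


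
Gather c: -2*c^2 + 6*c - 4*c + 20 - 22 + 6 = -2*c^2 + 2*c + 4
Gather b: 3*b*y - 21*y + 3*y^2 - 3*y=3*b*y + 3*y^2 - 24*y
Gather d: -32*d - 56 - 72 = -32*d - 128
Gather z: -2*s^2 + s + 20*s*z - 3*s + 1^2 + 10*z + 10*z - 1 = -2*s^2 - 2*s + z*(20*s + 20)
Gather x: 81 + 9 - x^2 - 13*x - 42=-x^2 - 13*x + 48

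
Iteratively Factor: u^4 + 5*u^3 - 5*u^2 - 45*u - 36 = (u + 1)*(u^3 + 4*u^2 - 9*u - 36) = (u + 1)*(u + 3)*(u^2 + u - 12) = (u - 3)*(u + 1)*(u + 3)*(u + 4)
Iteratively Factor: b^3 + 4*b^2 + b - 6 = (b + 2)*(b^2 + 2*b - 3) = (b + 2)*(b + 3)*(b - 1)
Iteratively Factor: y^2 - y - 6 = (y - 3)*(y + 2)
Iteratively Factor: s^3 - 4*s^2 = (s)*(s^2 - 4*s) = s^2*(s - 4)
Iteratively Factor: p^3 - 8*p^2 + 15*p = (p - 5)*(p^2 - 3*p) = (p - 5)*(p - 3)*(p)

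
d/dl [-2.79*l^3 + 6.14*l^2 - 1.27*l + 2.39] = -8.37*l^2 + 12.28*l - 1.27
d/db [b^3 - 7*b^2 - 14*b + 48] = 3*b^2 - 14*b - 14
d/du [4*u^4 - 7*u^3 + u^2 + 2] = u*(16*u^2 - 21*u + 2)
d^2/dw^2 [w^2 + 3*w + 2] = 2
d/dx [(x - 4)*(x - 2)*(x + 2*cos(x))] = -(x - 4)*(x - 2)*(2*sin(x) - 1) + (x - 4)*(x + 2*cos(x)) + (x - 2)*(x + 2*cos(x))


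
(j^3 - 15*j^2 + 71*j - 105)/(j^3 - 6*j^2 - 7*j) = (j^2 - 8*j + 15)/(j*(j + 1))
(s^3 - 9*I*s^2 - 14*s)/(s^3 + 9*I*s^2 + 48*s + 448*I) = s*(s - 2*I)/(s^2 + 16*I*s - 64)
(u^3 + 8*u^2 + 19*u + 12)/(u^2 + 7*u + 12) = u + 1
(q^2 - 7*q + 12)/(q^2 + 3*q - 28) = (q - 3)/(q + 7)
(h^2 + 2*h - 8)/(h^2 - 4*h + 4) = (h + 4)/(h - 2)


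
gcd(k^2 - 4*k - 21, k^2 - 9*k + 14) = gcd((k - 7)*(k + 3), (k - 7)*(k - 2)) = k - 7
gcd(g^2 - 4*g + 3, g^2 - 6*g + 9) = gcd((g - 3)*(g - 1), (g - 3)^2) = g - 3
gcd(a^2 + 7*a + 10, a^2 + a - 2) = a + 2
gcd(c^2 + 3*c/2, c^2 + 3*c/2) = c^2 + 3*c/2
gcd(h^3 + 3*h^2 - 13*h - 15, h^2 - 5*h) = 1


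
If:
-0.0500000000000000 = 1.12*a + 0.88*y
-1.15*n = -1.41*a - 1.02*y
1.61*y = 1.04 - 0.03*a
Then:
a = -0.56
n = -0.10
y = 0.66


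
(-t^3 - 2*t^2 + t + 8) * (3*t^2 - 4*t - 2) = -3*t^5 - 2*t^4 + 13*t^3 + 24*t^2 - 34*t - 16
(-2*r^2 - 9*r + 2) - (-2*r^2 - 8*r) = 2 - r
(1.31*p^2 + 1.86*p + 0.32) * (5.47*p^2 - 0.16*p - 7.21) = 7.1657*p^4 + 9.9646*p^3 - 7.9923*p^2 - 13.4618*p - 2.3072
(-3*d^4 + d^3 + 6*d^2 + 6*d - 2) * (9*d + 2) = -27*d^5 + 3*d^4 + 56*d^3 + 66*d^2 - 6*d - 4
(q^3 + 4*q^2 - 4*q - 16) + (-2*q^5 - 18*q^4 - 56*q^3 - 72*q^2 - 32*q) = -2*q^5 - 18*q^4 - 55*q^3 - 68*q^2 - 36*q - 16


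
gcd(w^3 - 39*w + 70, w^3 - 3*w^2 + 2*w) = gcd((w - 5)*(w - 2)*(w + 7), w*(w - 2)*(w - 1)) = w - 2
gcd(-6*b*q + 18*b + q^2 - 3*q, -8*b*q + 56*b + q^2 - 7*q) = 1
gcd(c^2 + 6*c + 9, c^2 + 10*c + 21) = c + 3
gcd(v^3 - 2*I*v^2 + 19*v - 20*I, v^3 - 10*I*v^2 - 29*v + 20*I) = v^2 - 6*I*v - 5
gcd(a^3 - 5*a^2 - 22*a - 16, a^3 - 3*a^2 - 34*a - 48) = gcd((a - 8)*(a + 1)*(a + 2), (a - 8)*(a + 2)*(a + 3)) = a^2 - 6*a - 16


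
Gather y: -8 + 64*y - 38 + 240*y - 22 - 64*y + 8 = 240*y - 60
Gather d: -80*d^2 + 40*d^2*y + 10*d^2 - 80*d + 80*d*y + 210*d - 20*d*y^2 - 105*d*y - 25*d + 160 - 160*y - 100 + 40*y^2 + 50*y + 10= d^2*(40*y - 70) + d*(-20*y^2 - 25*y + 105) + 40*y^2 - 110*y + 70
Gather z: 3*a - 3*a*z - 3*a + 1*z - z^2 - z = -3*a*z - z^2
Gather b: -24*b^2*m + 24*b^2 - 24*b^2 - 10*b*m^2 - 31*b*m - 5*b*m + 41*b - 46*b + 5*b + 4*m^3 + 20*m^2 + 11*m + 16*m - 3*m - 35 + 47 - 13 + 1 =-24*b^2*m + b*(-10*m^2 - 36*m) + 4*m^3 + 20*m^2 + 24*m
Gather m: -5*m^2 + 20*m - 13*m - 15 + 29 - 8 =-5*m^2 + 7*m + 6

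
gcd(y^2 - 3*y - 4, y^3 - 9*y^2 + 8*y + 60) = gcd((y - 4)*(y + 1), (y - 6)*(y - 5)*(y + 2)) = 1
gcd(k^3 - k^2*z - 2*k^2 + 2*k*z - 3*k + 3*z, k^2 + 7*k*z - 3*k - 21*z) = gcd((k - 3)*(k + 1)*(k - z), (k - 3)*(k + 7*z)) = k - 3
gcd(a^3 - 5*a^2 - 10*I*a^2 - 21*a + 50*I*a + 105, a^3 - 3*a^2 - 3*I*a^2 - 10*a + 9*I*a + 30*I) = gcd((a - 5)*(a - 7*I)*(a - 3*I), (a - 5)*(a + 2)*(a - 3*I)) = a^2 + a*(-5 - 3*I) + 15*I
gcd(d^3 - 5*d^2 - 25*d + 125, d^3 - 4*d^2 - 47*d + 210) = d - 5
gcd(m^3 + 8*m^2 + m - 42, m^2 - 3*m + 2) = m - 2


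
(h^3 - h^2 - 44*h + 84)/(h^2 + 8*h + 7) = (h^2 - 8*h + 12)/(h + 1)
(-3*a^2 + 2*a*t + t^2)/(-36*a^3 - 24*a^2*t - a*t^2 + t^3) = (-a + t)/(-12*a^2 - 4*a*t + t^2)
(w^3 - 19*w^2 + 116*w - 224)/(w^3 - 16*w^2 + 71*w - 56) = (w - 4)/(w - 1)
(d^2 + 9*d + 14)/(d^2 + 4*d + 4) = (d + 7)/(d + 2)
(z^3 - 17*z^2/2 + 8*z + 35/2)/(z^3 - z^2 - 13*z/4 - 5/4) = 2*(z - 7)/(2*z + 1)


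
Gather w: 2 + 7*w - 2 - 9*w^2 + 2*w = -9*w^2 + 9*w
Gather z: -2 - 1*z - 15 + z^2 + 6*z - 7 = z^2 + 5*z - 24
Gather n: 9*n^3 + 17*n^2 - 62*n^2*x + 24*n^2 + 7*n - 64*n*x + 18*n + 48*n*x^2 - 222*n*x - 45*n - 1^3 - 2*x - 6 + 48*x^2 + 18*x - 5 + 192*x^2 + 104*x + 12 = 9*n^3 + n^2*(41 - 62*x) + n*(48*x^2 - 286*x - 20) + 240*x^2 + 120*x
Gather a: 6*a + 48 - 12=6*a + 36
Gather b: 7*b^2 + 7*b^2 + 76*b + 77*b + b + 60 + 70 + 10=14*b^2 + 154*b + 140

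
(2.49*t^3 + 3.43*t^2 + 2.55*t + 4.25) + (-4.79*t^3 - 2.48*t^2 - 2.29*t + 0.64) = -2.3*t^3 + 0.95*t^2 + 0.26*t + 4.89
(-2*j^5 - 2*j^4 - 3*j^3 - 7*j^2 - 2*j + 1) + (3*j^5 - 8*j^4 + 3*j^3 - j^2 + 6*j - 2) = j^5 - 10*j^4 - 8*j^2 + 4*j - 1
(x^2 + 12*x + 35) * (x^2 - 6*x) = x^4 + 6*x^3 - 37*x^2 - 210*x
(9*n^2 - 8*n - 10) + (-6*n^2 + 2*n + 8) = 3*n^2 - 6*n - 2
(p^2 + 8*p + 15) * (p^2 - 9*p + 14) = p^4 - p^3 - 43*p^2 - 23*p + 210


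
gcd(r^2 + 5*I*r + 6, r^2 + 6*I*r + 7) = r - I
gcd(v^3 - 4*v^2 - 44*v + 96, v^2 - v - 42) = v + 6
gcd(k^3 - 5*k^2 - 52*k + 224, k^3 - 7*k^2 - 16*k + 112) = k - 4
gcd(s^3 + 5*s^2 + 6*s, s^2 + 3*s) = s^2 + 3*s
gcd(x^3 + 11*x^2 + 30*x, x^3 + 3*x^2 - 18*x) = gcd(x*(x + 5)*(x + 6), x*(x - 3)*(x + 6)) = x^2 + 6*x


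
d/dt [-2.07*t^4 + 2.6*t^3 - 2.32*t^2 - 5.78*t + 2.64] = -8.28*t^3 + 7.8*t^2 - 4.64*t - 5.78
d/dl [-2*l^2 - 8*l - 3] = -4*l - 8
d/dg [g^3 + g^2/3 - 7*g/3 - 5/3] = 3*g^2 + 2*g/3 - 7/3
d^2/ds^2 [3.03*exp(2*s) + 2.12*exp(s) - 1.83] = (12.12*exp(s) + 2.12)*exp(s)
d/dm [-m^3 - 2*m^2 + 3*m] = -3*m^2 - 4*m + 3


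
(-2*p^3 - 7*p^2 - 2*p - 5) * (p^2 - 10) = -2*p^5 - 7*p^4 + 18*p^3 + 65*p^2 + 20*p + 50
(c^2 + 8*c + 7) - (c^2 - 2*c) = 10*c + 7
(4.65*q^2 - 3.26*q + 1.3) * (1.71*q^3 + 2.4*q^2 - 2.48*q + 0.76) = 7.9515*q^5 + 5.5854*q^4 - 17.133*q^3 + 14.7388*q^2 - 5.7016*q + 0.988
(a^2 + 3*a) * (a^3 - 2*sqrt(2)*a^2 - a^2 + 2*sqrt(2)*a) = a^5 - 2*sqrt(2)*a^4 + 2*a^4 - 4*sqrt(2)*a^3 - 3*a^3 + 6*sqrt(2)*a^2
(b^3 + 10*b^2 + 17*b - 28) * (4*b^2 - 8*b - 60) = 4*b^5 + 32*b^4 - 72*b^3 - 848*b^2 - 796*b + 1680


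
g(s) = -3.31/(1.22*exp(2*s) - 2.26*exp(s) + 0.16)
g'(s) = -3.31*(-2.44*exp(2*s) + 2.26*exp(s))/(1.22*exp(2*s) - 2.26*exp(s) + 0.16)^2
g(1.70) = -0.14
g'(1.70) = 0.34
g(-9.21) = -20.72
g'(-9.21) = -0.03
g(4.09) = -0.00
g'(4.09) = 0.00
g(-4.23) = -25.99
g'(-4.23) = -6.60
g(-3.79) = -30.21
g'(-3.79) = -13.74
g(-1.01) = 6.60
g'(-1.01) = -6.58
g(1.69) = -0.14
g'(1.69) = 0.35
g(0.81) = -2.66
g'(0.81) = 15.49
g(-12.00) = -20.69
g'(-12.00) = 0.00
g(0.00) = 3.76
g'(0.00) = 0.77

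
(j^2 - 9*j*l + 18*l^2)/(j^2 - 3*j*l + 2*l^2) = (j^2 - 9*j*l + 18*l^2)/(j^2 - 3*j*l + 2*l^2)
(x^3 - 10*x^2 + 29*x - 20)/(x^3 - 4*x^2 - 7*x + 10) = (x - 4)/(x + 2)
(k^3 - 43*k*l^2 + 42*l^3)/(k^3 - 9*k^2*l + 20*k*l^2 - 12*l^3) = (k + 7*l)/(k - 2*l)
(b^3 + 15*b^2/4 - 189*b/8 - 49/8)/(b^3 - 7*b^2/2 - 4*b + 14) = (4*b^2 + 29*b + 7)/(4*(b^2 - 4))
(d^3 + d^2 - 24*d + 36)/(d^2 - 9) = (d^2 + 4*d - 12)/(d + 3)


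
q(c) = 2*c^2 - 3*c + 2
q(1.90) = 3.52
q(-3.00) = 29.00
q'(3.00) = 9.00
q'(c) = 4*c - 3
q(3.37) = 14.60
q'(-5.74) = -25.96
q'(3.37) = 10.48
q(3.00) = 11.00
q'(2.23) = 5.92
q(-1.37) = 9.86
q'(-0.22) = -3.88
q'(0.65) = -0.40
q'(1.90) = 4.60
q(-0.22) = 2.76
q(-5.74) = 85.12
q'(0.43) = -1.28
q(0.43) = 1.08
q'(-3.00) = -15.00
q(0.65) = 0.90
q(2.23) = 5.26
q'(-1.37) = -8.48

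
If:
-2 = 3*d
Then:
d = -2/3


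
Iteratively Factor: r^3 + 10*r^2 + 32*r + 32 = (r + 4)*(r^2 + 6*r + 8) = (r + 2)*(r + 4)*(r + 4)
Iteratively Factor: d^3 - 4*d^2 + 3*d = (d - 1)*(d^2 - 3*d) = d*(d - 1)*(d - 3)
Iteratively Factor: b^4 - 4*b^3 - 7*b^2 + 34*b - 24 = (b - 2)*(b^3 - 2*b^2 - 11*b + 12) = (b - 2)*(b + 3)*(b^2 - 5*b + 4) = (b - 2)*(b - 1)*(b + 3)*(b - 4)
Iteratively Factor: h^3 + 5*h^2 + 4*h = (h + 1)*(h^2 + 4*h) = (h + 1)*(h + 4)*(h)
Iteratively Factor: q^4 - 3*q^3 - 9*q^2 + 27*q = (q - 3)*(q^3 - 9*q) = q*(q - 3)*(q^2 - 9) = q*(q - 3)^2*(q + 3)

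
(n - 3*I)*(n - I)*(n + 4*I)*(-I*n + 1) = -I*n^4 + n^3 - 13*I*n^2 + n - 12*I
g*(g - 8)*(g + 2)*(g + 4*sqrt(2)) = g^4 - 6*g^3 + 4*sqrt(2)*g^3 - 24*sqrt(2)*g^2 - 16*g^2 - 64*sqrt(2)*g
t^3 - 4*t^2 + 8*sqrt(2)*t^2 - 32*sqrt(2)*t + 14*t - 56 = (t - 4)*(t + sqrt(2))*(t + 7*sqrt(2))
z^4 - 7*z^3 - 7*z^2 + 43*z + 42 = (z - 7)*(z - 3)*(z + 1)*(z + 2)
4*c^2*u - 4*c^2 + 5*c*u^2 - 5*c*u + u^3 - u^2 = (c + u)*(4*c + u)*(u - 1)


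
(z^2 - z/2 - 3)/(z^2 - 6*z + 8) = (z + 3/2)/(z - 4)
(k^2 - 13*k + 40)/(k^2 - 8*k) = (k - 5)/k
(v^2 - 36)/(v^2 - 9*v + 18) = (v + 6)/(v - 3)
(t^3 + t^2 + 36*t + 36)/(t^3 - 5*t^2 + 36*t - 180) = (t + 1)/(t - 5)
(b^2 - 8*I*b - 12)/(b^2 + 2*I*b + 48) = (b - 2*I)/(b + 8*I)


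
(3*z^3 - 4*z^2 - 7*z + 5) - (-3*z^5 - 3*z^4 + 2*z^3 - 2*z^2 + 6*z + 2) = 3*z^5 + 3*z^4 + z^3 - 2*z^2 - 13*z + 3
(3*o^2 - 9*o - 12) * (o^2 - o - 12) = 3*o^4 - 12*o^3 - 39*o^2 + 120*o + 144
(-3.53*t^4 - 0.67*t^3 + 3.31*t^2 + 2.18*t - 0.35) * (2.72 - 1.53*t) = 5.4009*t^5 - 8.5765*t^4 - 6.8867*t^3 + 5.6678*t^2 + 6.4651*t - 0.952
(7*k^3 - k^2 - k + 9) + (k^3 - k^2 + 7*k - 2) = 8*k^3 - 2*k^2 + 6*k + 7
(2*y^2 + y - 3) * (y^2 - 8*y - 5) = 2*y^4 - 15*y^3 - 21*y^2 + 19*y + 15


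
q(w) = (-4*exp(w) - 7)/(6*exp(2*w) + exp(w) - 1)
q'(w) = (-4*exp(w) - 7)*(-12*exp(2*w) - exp(w))/(6*exp(2*w) + exp(w) - 1)^2 - 4*exp(w)/(6*exp(2*w) + exp(w) - 1)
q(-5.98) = 7.03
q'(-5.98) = 0.03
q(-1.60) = 14.11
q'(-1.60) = 19.07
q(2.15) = -0.09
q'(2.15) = 0.11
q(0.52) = -0.78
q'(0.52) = 1.19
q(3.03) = -0.03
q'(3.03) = 0.04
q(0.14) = -1.43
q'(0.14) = 2.45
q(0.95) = -0.42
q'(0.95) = 0.58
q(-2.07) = 9.64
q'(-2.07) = 4.58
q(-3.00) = 7.70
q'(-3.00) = 0.87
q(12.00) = 0.00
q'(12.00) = 0.00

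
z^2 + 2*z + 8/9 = (z + 2/3)*(z + 4/3)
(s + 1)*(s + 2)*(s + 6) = s^3 + 9*s^2 + 20*s + 12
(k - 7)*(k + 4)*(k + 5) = k^3 + 2*k^2 - 43*k - 140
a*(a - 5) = a^2 - 5*a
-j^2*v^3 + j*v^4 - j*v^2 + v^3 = v^2*(-j + v)*(j*v + 1)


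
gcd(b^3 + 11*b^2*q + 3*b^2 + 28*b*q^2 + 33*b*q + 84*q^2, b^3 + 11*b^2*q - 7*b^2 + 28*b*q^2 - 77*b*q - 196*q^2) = b^2 + 11*b*q + 28*q^2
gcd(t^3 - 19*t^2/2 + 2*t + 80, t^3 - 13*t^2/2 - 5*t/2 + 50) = t^2 - 3*t/2 - 10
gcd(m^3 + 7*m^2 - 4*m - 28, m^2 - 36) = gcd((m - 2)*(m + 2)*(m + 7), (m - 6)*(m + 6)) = 1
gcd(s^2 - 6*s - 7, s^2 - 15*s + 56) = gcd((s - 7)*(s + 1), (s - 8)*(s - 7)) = s - 7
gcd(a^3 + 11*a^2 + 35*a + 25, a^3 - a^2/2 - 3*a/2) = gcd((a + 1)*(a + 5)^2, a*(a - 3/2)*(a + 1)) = a + 1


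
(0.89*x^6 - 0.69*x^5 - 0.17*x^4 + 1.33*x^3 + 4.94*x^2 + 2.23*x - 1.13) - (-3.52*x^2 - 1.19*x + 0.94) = 0.89*x^6 - 0.69*x^5 - 0.17*x^4 + 1.33*x^3 + 8.46*x^2 + 3.42*x - 2.07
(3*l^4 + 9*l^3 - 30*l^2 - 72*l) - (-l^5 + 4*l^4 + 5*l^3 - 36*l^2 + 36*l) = l^5 - l^4 + 4*l^3 + 6*l^2 - 108*l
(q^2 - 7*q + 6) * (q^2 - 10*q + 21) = q^4 - 17*q^3 + 97*q^2 - 207*q + 126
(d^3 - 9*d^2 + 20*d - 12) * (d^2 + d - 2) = d^5 - 8*d^4 + 9*d^3 + 26*d^2 - 52*d + 24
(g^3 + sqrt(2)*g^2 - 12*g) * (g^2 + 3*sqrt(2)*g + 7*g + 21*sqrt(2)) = g^5 + 4*sqrt(2)*g^4 + 7*g^4 - 6*g^3 + 28*sqrt(2)*g^3 - 36*sqrt(2)*g^2 - 42*g^2 - 252*sqrt(2)*g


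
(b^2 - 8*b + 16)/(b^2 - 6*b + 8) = (b - 4)/(b - 2)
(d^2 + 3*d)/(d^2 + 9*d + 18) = d/(d + 6)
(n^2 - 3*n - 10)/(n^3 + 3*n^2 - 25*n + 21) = (n^2 - 3*n - 10)/(n^3 + 3*n^2 - 25*n + 21)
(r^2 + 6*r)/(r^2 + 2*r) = (r + 6)/(r + 2)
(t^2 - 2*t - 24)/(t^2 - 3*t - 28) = (t - 6)/(t - 7)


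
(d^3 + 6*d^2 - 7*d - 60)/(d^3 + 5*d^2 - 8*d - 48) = (d + 5)/(d + 4)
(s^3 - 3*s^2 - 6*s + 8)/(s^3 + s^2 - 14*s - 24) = (s - 1)/(s + 3)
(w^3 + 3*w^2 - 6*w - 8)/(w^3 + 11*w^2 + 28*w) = (w^2 - w - 2)/(w*(w + 7))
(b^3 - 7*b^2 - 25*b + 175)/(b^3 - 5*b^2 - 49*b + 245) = (b + 5)/(b + 7)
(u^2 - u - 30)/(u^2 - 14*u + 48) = (u + 5)/(u - 8)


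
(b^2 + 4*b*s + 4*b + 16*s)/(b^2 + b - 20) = (b^2 + 4*b*s + 4*b + 16*s)/(b^2 + b - 20)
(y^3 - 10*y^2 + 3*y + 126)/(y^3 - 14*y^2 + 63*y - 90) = (y^2 - 4*y - 21)/(y^2 - 8*y + 15)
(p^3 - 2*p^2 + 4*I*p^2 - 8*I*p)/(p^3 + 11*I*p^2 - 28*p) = (p - 2)/(p + 7*I)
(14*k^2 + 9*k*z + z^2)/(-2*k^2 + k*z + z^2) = (7*k + z)/(-k + z)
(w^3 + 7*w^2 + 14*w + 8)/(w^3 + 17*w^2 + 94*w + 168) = (w^2 + 3*w + 2)/(w^2 + 13*w + 42)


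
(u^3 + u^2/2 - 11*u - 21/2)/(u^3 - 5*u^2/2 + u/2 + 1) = (2*u^3 + u^2 - 22*u - 21)/(2*u^3 - 5*u^2 + u + 2)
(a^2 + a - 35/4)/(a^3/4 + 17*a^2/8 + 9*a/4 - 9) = 2*(4*a^2 + 4*a - 35)/(2*a^3 + 17*a^2 + 18*a - 72)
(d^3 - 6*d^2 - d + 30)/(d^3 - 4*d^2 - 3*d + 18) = (d - 5)/(d - 3)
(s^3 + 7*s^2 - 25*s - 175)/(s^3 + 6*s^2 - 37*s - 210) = (s - 5)/(s - 6)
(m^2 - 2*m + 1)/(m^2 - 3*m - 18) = (-m^2 + 2*m - 1)/(-m^2 + 3*m + 18)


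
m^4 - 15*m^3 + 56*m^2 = m^2*(m - 8)*(m - 7)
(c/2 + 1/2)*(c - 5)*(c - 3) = c^3/2 - 7*c^2/2 + 7*c/2 + 15/2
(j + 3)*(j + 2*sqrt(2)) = j^2 + 2*sqrt(2)*j + 3*j + 6*sqrt(2)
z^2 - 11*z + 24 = (z - 8)*(z - 3)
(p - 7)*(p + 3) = p^2 - 4*p - 21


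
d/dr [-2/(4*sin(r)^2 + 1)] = 8*sin(2*r)/(3 - 2*cos(2*r))^2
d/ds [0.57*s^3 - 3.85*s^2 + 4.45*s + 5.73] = 1.71*s^2 - 7.7*s + 4.45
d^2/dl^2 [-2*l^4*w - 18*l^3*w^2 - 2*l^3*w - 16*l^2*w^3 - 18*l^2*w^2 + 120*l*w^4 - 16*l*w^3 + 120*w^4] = 4*w*(-6*l^2 - 27*l*w - 3*l - 8*w^2 - 9*w)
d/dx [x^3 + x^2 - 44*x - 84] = 3*x^2 + 2*x - 44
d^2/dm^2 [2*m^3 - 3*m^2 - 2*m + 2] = 12*m - 6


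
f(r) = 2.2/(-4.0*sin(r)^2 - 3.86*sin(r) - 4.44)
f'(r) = 2.2*(8.0*sin(r)*cos(r) + 3.86*cos(r))/(-4.0*sin(r)^2 - 3.86*sin(r) - 4.44)^2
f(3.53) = -0.62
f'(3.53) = -0.13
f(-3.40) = -0.39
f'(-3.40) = -0.39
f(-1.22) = -0.51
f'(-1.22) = -0.15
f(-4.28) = -0.20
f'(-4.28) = -0.08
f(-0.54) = -0.63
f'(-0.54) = -0.04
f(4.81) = -0.48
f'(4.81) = -0.04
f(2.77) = -0.35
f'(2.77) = -0.34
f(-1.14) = -0.52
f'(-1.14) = -0.17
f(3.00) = -0.43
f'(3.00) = -0.42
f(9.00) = -0.33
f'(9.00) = -0.32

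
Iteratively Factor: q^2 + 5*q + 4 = (q + 4)*(q + 1)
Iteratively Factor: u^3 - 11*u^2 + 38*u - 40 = (u - 4)*(u^2 - 7*u + 10) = (u - 5)*(u - 4)*(u - 2)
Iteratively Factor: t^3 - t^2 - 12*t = (t + 3)*(t^2 - 4*t) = (t - 4)*(t + 3)*(t)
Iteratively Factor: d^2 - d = (d)*(d - 1)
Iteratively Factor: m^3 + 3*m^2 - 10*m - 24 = (m + 4)*(m^2 - m - 6) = (m - 3)*(m + 4)*(m + 2)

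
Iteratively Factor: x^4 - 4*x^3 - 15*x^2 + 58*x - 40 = (x - 1)*(x^3 - 3*x^2 - 18*x + 40) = (x - 5)*(x - 1)*(x^2 + 2*x - 8) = (x - 5)*(x - 2)*(x - 1)*(x + 4)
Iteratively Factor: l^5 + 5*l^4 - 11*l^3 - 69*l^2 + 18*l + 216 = (l - 2)*(l^4 + 7*l^3 + 3*l^2 - 63*l - 108) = (l - 2)*(l + 3)*(l^3 + 4*l^2 - 9*l - 36) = (l - 2)*(l + 3)^2*(l^2 + l - 12) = (l - 3)*(l - 2)*(l + 3)^2*(l + 4)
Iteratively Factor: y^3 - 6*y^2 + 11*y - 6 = (y - 1)*(y^2 - 5*y + 6) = (y - 2)*(y - 1)*(y - 3)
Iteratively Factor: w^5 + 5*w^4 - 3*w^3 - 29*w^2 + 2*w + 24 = (w + 4)*(w^4 + w^3 - 7*w^2 - w + 6) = (w + 1)*(w + 4)*(w^3 - 7*w + 6) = (w - 2)*(w + 1)*(w + 4)*(w^2 + 2*w - 3) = (w - 2)*(w - 1)*(w + 1)*(w + 4)*(w + 3)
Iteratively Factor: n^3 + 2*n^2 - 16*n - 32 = (n - 4)*(n^2 + 6*n + 8) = (n - 4)*(n + 4)*(n + 2)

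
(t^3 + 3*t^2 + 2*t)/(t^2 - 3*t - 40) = t*(t^2 + 3*t + 2)/(t^2 - 3*t - 40)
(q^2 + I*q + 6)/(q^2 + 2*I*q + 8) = (q + 3*I)/(q + 4*I)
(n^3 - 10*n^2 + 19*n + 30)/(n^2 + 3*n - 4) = (n^3 - 10*n^2 + 19*n + 30)/(n^2 + 3*n - 4)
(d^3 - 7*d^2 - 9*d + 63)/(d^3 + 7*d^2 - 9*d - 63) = (d - 7)/(d + 7)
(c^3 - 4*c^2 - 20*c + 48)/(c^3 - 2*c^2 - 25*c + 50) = (c^2 - 2*c - 24)/(c^2 - 25)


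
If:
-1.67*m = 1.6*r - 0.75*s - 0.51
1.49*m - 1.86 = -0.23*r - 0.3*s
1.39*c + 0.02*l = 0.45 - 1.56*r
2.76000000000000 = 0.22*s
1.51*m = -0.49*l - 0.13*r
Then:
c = -9.84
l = 5.83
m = -2.66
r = 8.98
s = 12.55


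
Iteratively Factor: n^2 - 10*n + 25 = (n - 5)*(n - 5)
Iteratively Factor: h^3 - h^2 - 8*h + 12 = (h + 3)*(h^2 - 4*h + 4) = (h - 2)*(h + 3)*(h - 2)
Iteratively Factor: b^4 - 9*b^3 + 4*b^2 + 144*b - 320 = (b + 4)*(b^3 - 13*b^2 + 56*b - 80) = (b - 4)*(b + 4)*(b^2 - 9*b + 20) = (b - 5)*(b - 4)*(b + 4)*(b - 4)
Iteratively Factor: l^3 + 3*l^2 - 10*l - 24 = (l - 3)*(l^2 + 6*l + 8) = (l - 3)*(l + 4)*(l + 2)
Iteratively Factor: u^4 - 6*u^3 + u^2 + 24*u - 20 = (u - 1)*(u^3 - 5*u^2 - 4*u + 20) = (u - 1)*(u + 2)*(u^2 - 7*u + 10) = (u - 2)*(u - 1)*(u + 2)*(u - 5)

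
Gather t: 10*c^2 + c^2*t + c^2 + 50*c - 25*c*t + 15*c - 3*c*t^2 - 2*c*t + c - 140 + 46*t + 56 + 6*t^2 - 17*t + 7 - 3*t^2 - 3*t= 11*c^2 + 66*c + t^2*(3 - 3*c) + t*(c^2 - 27*c + 26) - 77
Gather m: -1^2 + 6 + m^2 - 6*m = m^2 - 6*m + 5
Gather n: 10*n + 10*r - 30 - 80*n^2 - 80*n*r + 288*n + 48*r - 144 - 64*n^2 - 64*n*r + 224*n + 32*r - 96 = -144*n^2 + n*(522 - 144*r) + 90*r - 270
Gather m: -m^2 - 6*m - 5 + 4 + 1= -m^2 - 6*m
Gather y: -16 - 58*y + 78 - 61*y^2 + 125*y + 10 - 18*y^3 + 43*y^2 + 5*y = -18*y^3 - 18*y^2 + 72*y + 72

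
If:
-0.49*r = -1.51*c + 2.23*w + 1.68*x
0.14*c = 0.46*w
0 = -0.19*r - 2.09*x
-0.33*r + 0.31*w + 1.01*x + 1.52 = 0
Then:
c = 1.61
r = 3.96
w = 0.49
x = -0.36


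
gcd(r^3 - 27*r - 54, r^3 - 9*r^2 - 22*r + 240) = r - 6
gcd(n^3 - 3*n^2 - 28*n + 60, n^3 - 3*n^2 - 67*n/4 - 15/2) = n - 6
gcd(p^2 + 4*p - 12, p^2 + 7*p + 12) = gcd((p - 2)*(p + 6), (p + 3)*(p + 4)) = 1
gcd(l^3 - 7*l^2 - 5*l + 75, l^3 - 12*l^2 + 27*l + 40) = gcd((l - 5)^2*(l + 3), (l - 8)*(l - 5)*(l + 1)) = l - 5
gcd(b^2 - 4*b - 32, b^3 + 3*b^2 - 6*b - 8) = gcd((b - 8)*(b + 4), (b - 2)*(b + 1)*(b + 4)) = b + 4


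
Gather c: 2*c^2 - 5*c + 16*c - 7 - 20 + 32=2*c^2 + 11*c + 5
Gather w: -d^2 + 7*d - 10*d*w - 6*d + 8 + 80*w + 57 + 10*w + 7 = -d^2 + d + w*(90 - 10*d) + 72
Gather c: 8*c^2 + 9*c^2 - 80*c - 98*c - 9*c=17*c^2 - 187*c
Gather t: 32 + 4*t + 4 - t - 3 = 3*t + 33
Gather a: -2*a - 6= -2*a - 6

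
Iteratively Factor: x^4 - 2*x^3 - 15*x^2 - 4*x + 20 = (x - 1)*(x^3 - x^2 - 16*x - 20) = (x - 5)*(x - 1)*(x^2 + 4*x + 4) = (x - 5)*(x - 1)*(x + 2)*(x + 2)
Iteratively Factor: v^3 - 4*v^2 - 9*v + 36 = (v - 3)*(v^2 - v - 12) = (v - 4)*(v - 3)*(v + 3)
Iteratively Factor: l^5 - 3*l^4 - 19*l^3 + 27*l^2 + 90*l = (l + 3)*(l^4 - 6*l^3 - l^2 + 30*l) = (l - 3)*(l + 3)*(l^3 - 3*l^2 - 10*l) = (l - 3)*(l + 2)*(l + 3)*(l^2 - 5*l) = (l - 5)*(l - 3)*(l + 2)*(l + 3)*(l)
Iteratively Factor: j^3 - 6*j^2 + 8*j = (j - 2)*(j^2 - 4*j) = (j - 4)*(j - 2)*(j)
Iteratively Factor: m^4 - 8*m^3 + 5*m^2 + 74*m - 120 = (m - 2)*(m^3 - 6*m^2 - 7*m + 60) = (m - 5)*(m - 2)*(m^2 - m - 12) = (m - 5)*(m - 4)*(m - 2)*(m + 3)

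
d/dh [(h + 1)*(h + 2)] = 2*h + 3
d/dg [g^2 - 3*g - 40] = 2*g - 3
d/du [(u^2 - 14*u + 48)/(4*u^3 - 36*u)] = (-u^4 + 28*u^3 - 153*u^2 + 432)/(4*u^2*(u^4 - 18*u^2 + 81))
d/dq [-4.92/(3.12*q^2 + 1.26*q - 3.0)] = (30.7008*q + 6.1992)/(3.12*q^2 + 1.26*q - 3.0)^2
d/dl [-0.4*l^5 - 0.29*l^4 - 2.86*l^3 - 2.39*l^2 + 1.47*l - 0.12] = -2.0*l^4 - 1.16*l^3 - 8.58*l^2 - 4.78*l + 1.47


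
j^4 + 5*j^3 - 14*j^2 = j^2*(j - 2)*(j + 7)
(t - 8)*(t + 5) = t^2 - 3*t - 40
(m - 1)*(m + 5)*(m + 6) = m^3 + 10*m^2 + 19*m - 30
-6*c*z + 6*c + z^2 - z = (-6*c + z)*(z - 1)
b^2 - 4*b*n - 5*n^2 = (b - 5*n)*(b + n)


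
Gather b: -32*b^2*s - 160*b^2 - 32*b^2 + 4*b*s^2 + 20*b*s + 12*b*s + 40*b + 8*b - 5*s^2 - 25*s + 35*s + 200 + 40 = b^2*(-32*s - 192) + b*(4*s^2 + 32*s + 48) - 5*s^2 + 10*s + 240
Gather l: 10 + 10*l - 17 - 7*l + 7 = 3*l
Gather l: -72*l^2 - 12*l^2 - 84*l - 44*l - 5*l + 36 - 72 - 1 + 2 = -84*l^2 - 133*l - 35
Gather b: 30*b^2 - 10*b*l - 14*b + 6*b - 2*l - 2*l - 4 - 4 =30*b^2 + b*(-10*l - 8) - 4*l - 8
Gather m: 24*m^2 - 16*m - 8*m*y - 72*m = 24*m^2 + m*(-8*y - 88)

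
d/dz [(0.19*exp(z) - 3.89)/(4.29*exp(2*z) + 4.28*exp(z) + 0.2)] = (-0.8151*exp(2*z) + 33.3762*exp(z) + 16.6872)*exp(z)/(18.4041*exp(4*z) + 36.7224*exp(3*z) + 20.0344*exp(2*z) + 1.712*exp(z) + 0.04)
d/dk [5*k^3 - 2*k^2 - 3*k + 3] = 15*k^2 - 4*k - 3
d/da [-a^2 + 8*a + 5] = 8 - 2*a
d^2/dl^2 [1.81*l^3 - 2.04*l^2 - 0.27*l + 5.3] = 10.86*l - 4.08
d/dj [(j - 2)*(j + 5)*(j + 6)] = 3*j^2 + 18*j + 8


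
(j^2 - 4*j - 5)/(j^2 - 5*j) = (j + 1)/j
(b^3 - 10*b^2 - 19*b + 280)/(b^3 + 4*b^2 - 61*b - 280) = (b - 7)/(b + 7)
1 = 1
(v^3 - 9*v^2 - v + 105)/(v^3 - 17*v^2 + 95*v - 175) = (v + 3)/(v - 5)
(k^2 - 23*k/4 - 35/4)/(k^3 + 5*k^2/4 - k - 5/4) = (k - 7)/(k^2 - 1)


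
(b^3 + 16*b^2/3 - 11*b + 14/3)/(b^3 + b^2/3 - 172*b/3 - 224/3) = (3*b^2 - 5*b + 2)/(3*b^2 - 20*b - 32)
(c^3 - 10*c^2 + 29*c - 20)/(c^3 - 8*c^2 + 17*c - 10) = (c - 4)/(c - 2)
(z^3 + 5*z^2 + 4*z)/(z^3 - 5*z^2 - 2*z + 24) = z*(z^2 + 5*z + 4)/(z^3 - 5*z^2 - 2*z + 24)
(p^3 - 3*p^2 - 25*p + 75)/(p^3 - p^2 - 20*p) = (p^2 + 2*p - 15)/(p*(p + 4))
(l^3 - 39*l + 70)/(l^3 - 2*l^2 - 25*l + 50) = (l + 7)/(l + 5)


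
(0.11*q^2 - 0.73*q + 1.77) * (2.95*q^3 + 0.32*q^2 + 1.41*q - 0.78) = 0.3245*q^5 - 2.1183*q^4 + 5.143*q^3 - 0.5487*q^2 + 3.0651*q - 1.3806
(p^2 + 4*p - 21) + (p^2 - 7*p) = 2*p^2 - 3*p - 21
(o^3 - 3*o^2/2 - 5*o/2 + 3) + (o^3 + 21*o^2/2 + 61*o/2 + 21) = 2*o^3 + 9*o^2 + 28*o + 24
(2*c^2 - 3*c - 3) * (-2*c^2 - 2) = -4*c^4 + 6*c^3 + 2*c^2 + 6*c + 6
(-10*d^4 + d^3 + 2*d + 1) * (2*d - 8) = -20*d^5 + 82*d^4 - 8*d^3 + 4*d^2 - 14*d - 8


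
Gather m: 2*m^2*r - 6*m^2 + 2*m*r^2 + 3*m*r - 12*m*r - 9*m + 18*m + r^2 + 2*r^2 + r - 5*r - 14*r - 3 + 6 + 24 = m^2*(2*r - 6) + m*(2*r^2 - 9*r + 9) + 3*r^2 - 18*r + 27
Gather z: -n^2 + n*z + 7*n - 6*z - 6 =-n^2 + 7*n + z*(n - 6) - 6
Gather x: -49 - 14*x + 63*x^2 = 63*x^2 - 14*x - 49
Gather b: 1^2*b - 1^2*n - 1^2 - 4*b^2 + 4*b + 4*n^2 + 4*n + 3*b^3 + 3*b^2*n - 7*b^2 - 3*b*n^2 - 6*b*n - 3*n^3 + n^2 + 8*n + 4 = 3*b^3 + b^2*(3*n - 11) + b*(-3*n^2 - 6*n + 5) - 3*n^3 + 5*n^2 + 11*n + 3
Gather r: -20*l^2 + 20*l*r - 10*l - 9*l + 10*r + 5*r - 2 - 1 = -20*l^2 - 19*l + r*(20*l + 15) - 3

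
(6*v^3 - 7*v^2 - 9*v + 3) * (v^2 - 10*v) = 6*v^5 - 67*v^4 + 61*v^3 + 93*v^2 - 30*v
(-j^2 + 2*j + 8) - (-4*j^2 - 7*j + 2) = 3*j^2 + 9*j + 6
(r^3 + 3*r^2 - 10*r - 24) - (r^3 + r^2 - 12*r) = 2*r^2 + 2*r - 24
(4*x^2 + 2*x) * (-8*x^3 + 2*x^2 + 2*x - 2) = -32*x^5 - 8*x^4 + 12*x^3 - 4*x^2 - 4*x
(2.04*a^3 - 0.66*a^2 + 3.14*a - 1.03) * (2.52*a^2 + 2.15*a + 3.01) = 5.1408*a^5 + 2.7228*a^4 + 12.6342*a^3 + 2.1688*a^2 + 7.2369*a - 3.1003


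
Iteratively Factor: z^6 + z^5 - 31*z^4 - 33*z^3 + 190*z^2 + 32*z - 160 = (z + 1)*(z^5 - 31*z^3 - 2*z^2 + 192*z - 160) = (z - 5)*(z + 1)*(z^4 + 5*z^3 - 6*z^2 - 32*z + 32) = (z - 5)*(z + 1)*(z + 4)*(z^3 + z^2 - 10*z + 8) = (z - 5)*(z + 1)*(z + 4)^2*(z^2 - 3*z + 2) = (z - 5)*(z - 1)*(z + 1)*(z + 4)^2*(z - 2)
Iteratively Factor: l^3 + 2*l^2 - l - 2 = (l + 2)*(l^2 - 1) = (l - 1)*(l + 2)*(l + 1)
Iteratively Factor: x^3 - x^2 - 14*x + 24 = (x - 3)*(x^2 + 2*x - 8) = (x - 3)*(x - 2)*(x + 4)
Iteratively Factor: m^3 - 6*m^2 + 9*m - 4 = (m - 4)*(m^2 - 2*m + 1) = (m - 4)*(m - 1)*(m - 1)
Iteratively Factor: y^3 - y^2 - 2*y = (y - 2)*(y^2 + y) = y*(y - 2)*(y + 1)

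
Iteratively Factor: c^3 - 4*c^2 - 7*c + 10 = (c + 2)*(c^2 - 6*c + 5) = (c - 5)*(c + 2)*(c - 1)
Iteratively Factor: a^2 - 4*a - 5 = (a - 5)*(a + 1)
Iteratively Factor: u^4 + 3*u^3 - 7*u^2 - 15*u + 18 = (u + 3)*(u^3 - 7*u + 6) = (u - 1)*(u + 3)*(u^2 + u - 6) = (u - 2)*(u - 1)*(u + 3)*(u + 3)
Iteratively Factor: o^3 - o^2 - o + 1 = (o - 1)*(o^2 - 1) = (o - 1)^2*(o + 1)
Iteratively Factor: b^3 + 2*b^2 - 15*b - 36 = (b - 4)*(b^2 + 6*b + 9) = (b - 4)*(b + 3)*(b + 3)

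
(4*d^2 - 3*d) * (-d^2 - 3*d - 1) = -4*d^4 - 9*d^3 + 5*d^2 + 3*d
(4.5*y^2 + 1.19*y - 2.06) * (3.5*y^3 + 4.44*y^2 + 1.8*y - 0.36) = 15.75*y^5 + 24.145*y^4 + 6.1736*y^3 - 8.6244*y^2 - 4.1364*y + 0.7416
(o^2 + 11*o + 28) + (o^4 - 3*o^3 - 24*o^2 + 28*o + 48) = o^4 - 3*o^3 - 23*o^2 + 39*o + 76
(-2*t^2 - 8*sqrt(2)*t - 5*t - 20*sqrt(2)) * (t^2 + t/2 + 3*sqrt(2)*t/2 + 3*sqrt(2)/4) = -2*t^4 - 11*sqrt(2)*t^3 - 6*t^3 - 33*sqrt(2)*t^2 - 53*t^2/2 - 72*t - 55*sqrt(2)*t/4 - 30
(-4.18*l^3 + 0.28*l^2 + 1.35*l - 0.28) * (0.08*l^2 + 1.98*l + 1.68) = -0.3344*l^5 - 8.254*l^4 - 6.36*l^3 + 3.121*l^2 + 1.7136*l - 0.4704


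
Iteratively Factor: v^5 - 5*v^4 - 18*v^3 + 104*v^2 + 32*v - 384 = (v - 3)*(v^4 - 2*v^3 - 24*v^2 + 32*v + 128) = (v - 3)*(v + 2)*(v^3 - 4*v^2 - 16*v + 64) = (v - 4)*(v - 3)*(v + 2)*(v^2 - 16) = (v - 4)^2*(v - 3)*(v + 2)*(v + 4)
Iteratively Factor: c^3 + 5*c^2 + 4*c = (c + 1)*(c^2 + 4*c) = (c + 1)*(c + 4)*(c)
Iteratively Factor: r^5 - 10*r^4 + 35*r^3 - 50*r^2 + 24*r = (r - 4)*(r^4 - 6*r^3 + 11*r^2 - 6*r) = (r - 4)*(r - 3)*(r^3 - 3*r^2 + 2*r) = (r - 4)*(r - 3)*(r - 2)*(r^2 - r) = r*(r - 4)*(r - 3)*(r - 2)*(r - 1)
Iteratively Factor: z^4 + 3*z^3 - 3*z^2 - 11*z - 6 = (z + 3)*(z^3 - 3*z - 2) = (z - 2)*(z + 3)*(z^2 + 2*z + 1) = (z - 2)*(z + 1)*(z + 3)*(z + 1)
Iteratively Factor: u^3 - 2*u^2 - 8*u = (u)*(u^2 - 2*u - 8) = u*(u - 4)*(u + 2)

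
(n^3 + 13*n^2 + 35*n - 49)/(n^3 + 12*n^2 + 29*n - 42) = (n + 7)/(n + 6)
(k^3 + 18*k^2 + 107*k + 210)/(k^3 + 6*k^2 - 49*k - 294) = (k + 5)/(k - 7)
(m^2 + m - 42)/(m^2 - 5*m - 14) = (-m^2 - m + 42)/(-m^2 + 5*m + 14)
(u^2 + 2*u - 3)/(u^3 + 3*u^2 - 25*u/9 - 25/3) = 9*(u - 1)/(9*u^2 - 25)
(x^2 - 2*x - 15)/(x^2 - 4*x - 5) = (x + 3)/(x + 1)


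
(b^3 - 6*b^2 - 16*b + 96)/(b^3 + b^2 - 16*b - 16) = (b - 6)/(b + 1)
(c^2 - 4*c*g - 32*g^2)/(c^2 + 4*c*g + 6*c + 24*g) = (c - 8*g)/(c + 6)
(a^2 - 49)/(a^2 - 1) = (a^2 - 49)/(a^2 - 1)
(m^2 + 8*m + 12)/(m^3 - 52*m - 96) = 1/(m - 8)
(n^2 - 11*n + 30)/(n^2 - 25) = (n - 6)/(n + 5)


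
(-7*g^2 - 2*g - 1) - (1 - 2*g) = -7*g^2 - 2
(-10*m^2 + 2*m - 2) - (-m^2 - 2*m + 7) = -9*m^2 + 4*m - 9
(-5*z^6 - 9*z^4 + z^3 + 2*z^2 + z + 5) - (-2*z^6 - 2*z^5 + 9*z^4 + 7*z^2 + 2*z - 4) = -3*z^6 + 2*z^5 - 18*z^4 + z^3 - 5*z^2 - z + 9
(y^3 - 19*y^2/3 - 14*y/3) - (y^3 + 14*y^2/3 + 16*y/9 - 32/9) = -11*y^2 - 58*y/9 + 32/9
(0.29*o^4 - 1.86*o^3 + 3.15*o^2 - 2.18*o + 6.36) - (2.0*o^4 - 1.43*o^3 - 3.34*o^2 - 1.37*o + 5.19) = -1.71*o^4 - 0.43*o^3 + 6.49*o^2 - 0.81*o + 1.17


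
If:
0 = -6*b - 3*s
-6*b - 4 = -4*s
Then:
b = -2/7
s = 4/7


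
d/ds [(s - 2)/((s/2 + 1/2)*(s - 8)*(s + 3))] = 4*(-s^3 + 5*s^2 - 8*s - 41)/(s^6 - 8*s^5 - 42*s^4 + 184*s^3 + 1033*s^2 + 1392*s + 576)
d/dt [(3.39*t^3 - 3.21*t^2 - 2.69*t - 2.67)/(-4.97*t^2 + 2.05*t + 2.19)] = (-16.8483*t^4 + 13.899*t^3 + 2.3225*t^2 - 40.5996*t - 0.4176)/(24.7009*t^4 - 20.377*t^3 - 17.5661*t^2 + 8.979*t + 4.7961)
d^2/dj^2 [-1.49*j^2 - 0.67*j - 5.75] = -2.98000000000000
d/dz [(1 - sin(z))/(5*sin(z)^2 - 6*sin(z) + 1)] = 5*cos(z)/(5*sin(z) - 1)^2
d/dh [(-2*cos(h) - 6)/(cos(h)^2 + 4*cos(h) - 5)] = 2*(sin(h)^2 - 6*cos(h) - 18)*sin(h)/(cos(h)^2 + 4*cos(h) - 5)^2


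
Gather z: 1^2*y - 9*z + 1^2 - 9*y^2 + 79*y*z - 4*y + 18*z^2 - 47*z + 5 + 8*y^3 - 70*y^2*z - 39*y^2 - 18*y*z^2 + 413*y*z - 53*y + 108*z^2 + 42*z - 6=8*y^3 - 48*y^2 - 56*y + z^2*(126 - 18*y) + z*(-70*y^2 + 492*y - 14)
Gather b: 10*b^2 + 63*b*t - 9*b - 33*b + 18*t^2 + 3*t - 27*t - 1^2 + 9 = 10*b^2 + b*(63*t - 42) + 18*t^2 - 24*t + 8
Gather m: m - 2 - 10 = m - 12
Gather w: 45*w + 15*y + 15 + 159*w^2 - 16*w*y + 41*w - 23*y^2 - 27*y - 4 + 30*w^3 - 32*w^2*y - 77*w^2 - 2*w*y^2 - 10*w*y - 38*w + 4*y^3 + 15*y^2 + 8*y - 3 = 30*w^3 + w^2*(82 - 32*y) + w*(-2*y^2 - 26*y + 48) + 4*y^3 - 8*y^2 - 4*y + 8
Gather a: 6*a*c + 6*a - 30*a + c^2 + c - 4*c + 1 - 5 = a*(6*c - 24) + c^2 - 3*c - 4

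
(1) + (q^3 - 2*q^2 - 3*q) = q^3 - 2*q^2 - 3*q + 1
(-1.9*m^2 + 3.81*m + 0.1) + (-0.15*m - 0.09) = -1.9*m^2 + 3.66*m + 0.01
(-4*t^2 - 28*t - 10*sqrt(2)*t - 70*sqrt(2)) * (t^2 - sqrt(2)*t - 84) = -4*t^4 - 28*t^3 - 6*sqrt(2)*t^3 - 42*sqrt(2)*t^2 + 356*t^2 + 840*sqrt(2)*t + 2492*t + 5880*sqrt(2)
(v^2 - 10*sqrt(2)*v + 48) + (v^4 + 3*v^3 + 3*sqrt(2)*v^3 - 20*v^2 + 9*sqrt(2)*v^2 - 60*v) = v^4 + 3*v^3 + 3*sqrt(2)*v^3 - 19*v^2 + 9*sqrt(2)*v^2 - 60*v - 10*sqrt(2)*v + 48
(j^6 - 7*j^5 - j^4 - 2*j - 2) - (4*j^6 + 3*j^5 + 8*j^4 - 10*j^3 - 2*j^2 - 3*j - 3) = -3*j^6 - 10*j^5 - 9*j^4 + 10*j^3 + 2*j^2 + j + 1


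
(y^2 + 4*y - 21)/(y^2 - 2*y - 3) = (y + 7)/(y + 1)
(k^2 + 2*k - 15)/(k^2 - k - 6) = (k + 5)/(k + 2)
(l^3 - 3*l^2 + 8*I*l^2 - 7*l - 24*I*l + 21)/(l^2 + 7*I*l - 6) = (l^2 + l*(-3 + 7*I) - 21*I)/(l + 6*I)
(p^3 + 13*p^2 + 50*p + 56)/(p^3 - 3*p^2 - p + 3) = (p^3 + 13*p^2 + 50*p + 56)/(p^3 - 3*p^2 - p + 3)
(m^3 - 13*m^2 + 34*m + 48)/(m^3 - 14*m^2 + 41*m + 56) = (m - 6)/(m - 7)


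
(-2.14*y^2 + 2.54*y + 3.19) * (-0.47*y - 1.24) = 1.0058*y^3 + 1.4598*y^2 - 4.6489*y - 3.9556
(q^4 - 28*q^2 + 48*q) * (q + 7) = q^5 + 7*q^4 - 28*q^3 - 148*q^2 + 336*q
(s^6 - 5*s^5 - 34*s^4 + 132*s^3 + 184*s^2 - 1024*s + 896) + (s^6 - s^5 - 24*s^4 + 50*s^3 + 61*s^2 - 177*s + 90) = 2*s^6 - 6*s^5 - 58*s^4 + 182*s^3 + 245*s^2 - 1201*s + 986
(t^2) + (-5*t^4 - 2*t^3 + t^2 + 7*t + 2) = -5*t^4 - 2*t^3 + 2*t^2 + 7*t + 2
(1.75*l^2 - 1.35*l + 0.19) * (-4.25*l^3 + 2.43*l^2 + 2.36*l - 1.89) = -7.4375*l^5 + 9.99*l^4 + 0.0419999999999994*l^3 - 6.0318*l^2 + 2.9999*l - 0.3591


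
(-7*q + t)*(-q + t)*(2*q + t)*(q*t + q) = 14*q^4*t + 14*q^4 - 9*q^3*t^2 - 9*q^3*t - 6*q^2*t^3 - 6*q^2*t^2 + q*t^4 + q*t^3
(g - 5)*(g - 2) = g^2 - 7*g + 10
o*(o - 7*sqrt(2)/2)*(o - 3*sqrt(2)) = o^3 - 13*sqrt(2)*o^2/2 + 21*o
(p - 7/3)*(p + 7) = p^2 + 14*p/3 - 49/3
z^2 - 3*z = z*(z - 3)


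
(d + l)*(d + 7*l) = d^2 + 8*d*l + 7*l^2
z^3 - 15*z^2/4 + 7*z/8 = z*(z - 7/2)*(z - 1/4)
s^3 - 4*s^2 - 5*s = s*(s - 5)*(s + 1)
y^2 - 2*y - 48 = (y - 8)*(y + 6)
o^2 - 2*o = o*(o - 2)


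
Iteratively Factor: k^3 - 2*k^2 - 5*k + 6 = (k + 2)*(k^2 - 4*k + 3) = (k - 1)*(k + 2)*(k - 3)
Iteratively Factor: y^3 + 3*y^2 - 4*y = (y + 4)*(y^2 - y) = (y - 1)*(y + 4)*(y)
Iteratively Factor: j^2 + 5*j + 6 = (j + 2)*(j + 3)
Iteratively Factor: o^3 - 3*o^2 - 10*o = (o + 2)*(o^2 - 5*o) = o*(o + 2)*(o - 5)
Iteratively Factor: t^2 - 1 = (t - 1)*(t + 1)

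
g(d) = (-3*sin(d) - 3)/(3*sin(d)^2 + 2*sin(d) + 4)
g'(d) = (-6*sin(d)*cos(d) - 2*cos(d))*(-3*sin(d) - 3)/(3*sin(d)^2 + 2*sin(d) + 4)^2 - 3*cos(d)/(3*sin(d)^2 + 2*sin(d) + 4)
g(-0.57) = -0.36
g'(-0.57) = -0.77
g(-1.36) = -0.01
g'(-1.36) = -0.13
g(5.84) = -0.46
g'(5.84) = -0.80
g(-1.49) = -0.00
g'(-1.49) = -0.05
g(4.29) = -0.06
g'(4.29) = 0.28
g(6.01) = -0.60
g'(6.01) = -0.73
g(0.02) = -0.76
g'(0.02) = -0.35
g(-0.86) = -0.17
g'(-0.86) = -0.53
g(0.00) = -0.75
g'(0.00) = -0.38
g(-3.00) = -0.68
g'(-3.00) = 0.58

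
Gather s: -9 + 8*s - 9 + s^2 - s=s^2 + 7*s - 18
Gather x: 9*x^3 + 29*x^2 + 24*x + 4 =9*x^3 + 29*x^2 + 24*x + 4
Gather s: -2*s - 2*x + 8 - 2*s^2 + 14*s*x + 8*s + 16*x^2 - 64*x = -2*s^2 + s*(14*x + 6) + 16*x^2 - 66*x + 8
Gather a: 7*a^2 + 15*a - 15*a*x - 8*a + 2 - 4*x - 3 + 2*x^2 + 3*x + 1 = 7*a^2 + a*(7 - 15*x) + 2*x^2 - x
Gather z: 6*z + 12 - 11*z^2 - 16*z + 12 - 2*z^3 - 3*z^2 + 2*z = -2*z^3 - 14*z^2 - 8*z + 24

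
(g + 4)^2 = g^2 + 8*g + 16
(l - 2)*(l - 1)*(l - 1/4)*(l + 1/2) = l^4 - 11*l^3/4 + 9*l^2/8 + 7*l/8 - 1/4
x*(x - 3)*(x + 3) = x^3 - 9*x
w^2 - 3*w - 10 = (w - 5)*(w + 2)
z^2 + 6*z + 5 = (z + 1)*(z + 5)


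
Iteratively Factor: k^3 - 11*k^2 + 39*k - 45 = (k - 3)*(k^2 - 8*k + 15) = (k - 3)^2*(k - 5)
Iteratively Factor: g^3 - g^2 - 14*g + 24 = (g + 4)*(g^2 - 5*g + 6) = (g - 2)*(g + 4)*(g - 3)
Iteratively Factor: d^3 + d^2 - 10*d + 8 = (d + 4)*(d^2 - 3*d + 2) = (d - 1)*(d + 4)*(d - 2)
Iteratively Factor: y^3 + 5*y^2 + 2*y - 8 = (y - 1)*(y^2 + 6*y + 8) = (y - 1)*(y + 4)*(y + 2)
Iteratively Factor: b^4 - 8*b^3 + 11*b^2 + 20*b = (b)*(b^3 - 8*b^2 + 11*b + 20) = b*(b - 4)*(b^2 - 4*b - 5) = b*(b - 5)*(b - 4)*(b + 1)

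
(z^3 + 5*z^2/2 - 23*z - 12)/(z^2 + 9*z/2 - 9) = (2*z^2 - 7*z - 4)/(2*z - 3)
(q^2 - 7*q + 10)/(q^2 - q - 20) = (q - 2)/(q + 4)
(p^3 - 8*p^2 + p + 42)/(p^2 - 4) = (p^2 - 10*p + 21)/(p - 2)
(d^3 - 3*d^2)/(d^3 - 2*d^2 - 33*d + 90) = d^2/(d^2 + d - 30)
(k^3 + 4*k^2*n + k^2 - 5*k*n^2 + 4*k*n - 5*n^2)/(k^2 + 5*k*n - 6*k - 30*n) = (k^2 - k*n + k - n)/(k - 6)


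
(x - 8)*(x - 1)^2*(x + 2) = x^4 - 8*x^3 - 3*x^2 + 26*x - 16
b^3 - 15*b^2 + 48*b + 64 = (b - 8)^2*(b + 1)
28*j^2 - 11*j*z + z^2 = (-7*j + z)*(-4*j + z)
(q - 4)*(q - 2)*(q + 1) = q^3 - 5*q^2 + 2*q + 8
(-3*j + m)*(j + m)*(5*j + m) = -15*j^3 - 13*j^2*m + 3*j*m^2 + m^3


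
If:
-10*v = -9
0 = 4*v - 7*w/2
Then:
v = 9/10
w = 36/35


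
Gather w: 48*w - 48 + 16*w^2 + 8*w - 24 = 16*w^2 + 56*w - 72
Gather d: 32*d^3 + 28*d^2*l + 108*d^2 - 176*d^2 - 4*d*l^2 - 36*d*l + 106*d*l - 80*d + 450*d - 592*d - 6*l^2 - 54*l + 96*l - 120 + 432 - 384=32*d^3 + d^2*(28*l - 68) + d*(-4*l^2 + 70*l - 222) - 6*l^2 + 42*l - 72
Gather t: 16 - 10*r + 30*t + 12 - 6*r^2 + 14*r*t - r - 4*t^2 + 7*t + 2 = -6*r^2 - 11*r - 4*t^2 + t*(14*r + 37) + 30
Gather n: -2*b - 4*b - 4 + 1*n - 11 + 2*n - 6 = -6*b + 3*n - 21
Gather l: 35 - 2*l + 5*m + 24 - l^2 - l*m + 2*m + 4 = -l^2 + l*(-m - 2) + 7*m + 63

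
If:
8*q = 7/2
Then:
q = 7/16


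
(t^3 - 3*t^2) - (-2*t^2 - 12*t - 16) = t^3 - t^2 + 12*t + 16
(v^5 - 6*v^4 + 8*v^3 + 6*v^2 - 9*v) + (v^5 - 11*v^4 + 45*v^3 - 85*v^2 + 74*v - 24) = 2*v^5 - 17*v^4 + 53*v^3 - 79*v^2 + 65*v - 24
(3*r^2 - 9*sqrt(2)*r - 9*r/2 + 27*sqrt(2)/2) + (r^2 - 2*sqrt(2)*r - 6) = 4*r^2 - 11*sqrt(2)*r - 9*r/2 - 6 + 27*sqrt(2)/2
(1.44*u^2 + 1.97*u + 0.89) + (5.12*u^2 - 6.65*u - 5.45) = 6.56*u^2 - 4.68*u - 4.56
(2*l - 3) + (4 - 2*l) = 1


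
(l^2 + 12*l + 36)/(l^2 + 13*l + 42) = (l + 6)/(l + 7)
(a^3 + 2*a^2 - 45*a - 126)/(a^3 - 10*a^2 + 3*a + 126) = (a + 6)/(a - 6)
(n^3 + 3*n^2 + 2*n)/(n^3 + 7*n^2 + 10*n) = (n + 1)/(n + 5)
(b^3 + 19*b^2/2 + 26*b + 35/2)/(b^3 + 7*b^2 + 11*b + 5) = (b + 7/2)/(b + 1)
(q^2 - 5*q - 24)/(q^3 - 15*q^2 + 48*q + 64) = (q + 3)/(q^2 - 7*q - 8)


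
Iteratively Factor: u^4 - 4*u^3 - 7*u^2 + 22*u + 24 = (u - 4)*(u^3 - 7*u - 6) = (u - 4)*(u - 3)*(u^2 + 3*u + 2) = (u - 4)*(u - 3)*(u + 2)*(u + 1)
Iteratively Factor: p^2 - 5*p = (p - 5)*(p)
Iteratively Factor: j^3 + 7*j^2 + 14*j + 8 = (j + 1)*(j^2 + 6*j + 8) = (j + 1)*(j + 2)*(j + 4)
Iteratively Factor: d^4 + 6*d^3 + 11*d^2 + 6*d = (d + 1)*(d^3 + 5*d^2 + 6*d) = d*(d + 1)*(d^2 + 5*d + 6) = d*(d + 1)*(d + 2)*(d + 3)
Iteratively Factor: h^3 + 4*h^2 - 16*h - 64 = (h + 4)*(h^2 - 16) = (h + 4)^2*(h - 4)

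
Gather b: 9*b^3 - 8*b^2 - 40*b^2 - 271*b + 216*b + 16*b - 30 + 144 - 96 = 9*b^3 - 48*b^2 - 39*b + 18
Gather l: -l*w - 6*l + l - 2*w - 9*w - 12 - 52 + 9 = l*(-w - 5) - 11*w - 55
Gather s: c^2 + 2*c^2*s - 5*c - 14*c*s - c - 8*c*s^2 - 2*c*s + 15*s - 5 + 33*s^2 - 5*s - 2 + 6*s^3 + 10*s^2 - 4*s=c^2 - 6*c + 6*s^3 + s^2*(43 - 8*c) + s*(2*c^2 - 16*c + 6) - 7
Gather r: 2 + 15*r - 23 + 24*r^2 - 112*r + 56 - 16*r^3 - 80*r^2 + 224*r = -16*r^3 - 56*r^2 + 127*r + 35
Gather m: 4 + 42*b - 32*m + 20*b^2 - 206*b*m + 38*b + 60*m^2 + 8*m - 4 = 20*b^2 + 80*b + 60*m^2 + m*(-206*b - 24)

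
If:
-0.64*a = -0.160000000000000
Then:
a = 0.25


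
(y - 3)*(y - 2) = y^2 - 5*y + 6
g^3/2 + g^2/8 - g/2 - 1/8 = (g/2 + 1/2)*(g - 1)*(g + 1/4)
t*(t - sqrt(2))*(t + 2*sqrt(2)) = t^3 + sqrt(2)*t^2 - 4*t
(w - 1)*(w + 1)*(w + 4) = w^3 + 4*w^2 - w - 4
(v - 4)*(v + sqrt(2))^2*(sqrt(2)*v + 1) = sqrt(2)*v^4 - 4*sqrt(2)*v^3 + 5*v^3 - 20*v^2 + 4*sqrt(2)*v^2 - 16*sqrt(2)*v + 2*v - 8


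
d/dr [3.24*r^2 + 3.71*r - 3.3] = 6.48*r + 3.71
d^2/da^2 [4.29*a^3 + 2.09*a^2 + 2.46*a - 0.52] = 25.74*a + 4.18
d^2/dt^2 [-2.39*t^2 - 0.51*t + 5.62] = -4.78000000000000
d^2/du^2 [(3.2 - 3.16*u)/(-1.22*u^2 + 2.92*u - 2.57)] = ((26.2624 - 23.1312*u)*(1.22*u^2 - 2.92*u + 2.57) + (2.44*u - 2.92)*(3.16*u - 3.2)*(4.88*u - 5.84))/(1.22*u^2 - 2.92*u + 2.57)^3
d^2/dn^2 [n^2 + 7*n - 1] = 2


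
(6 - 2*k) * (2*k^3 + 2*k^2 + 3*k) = -4*k^4 + 8*k^3 + 6*k^2 + 18*k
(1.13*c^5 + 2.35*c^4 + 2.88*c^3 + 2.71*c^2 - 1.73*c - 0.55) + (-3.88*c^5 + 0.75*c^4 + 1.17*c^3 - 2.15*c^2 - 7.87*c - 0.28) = -2.75*c^5 + 3.1*c^4 + 4.05*c^3 + 0.56*c^2 - 9.6*c - 0.83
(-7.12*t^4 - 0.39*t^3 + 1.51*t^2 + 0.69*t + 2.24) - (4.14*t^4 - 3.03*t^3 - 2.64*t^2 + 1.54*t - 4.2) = -11.26*t^4 + 2.64*t^3 + 4.15*t^2 - 0.85*t + 6.44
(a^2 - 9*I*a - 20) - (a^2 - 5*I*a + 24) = -4*I*a - 44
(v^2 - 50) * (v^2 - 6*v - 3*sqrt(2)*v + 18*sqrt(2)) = v^4 - 6*v^3 - 3*sqrt(2)*v^3 - 50*v^2 + 18*sqrt(2)*v^2 + 150*sqrt(2)*v + 300*v - 900*sqrt(2)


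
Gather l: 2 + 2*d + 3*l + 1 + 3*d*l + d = 3*d + l*(3*d + 3) + 3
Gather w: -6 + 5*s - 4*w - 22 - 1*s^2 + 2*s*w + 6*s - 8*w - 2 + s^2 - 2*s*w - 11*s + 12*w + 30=0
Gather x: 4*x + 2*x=6*x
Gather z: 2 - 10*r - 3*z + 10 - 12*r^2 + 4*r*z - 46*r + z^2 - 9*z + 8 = -12*r^2 - 56*r + z^2 + z*(4*r - 12) + 20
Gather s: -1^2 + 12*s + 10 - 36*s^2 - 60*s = -36*s^2 - 48*s + 9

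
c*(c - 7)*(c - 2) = c^3 - 9*c^2 + 14*c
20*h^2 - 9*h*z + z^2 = (-5*h + z)*(-4*h + z)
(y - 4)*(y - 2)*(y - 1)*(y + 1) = y^4 - 6*y^3 + 7*y^2 + 6*y - 8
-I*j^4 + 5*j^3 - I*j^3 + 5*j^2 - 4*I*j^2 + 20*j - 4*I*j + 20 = (j - 2*I)*(j + 2*I)*(j + 5*I)*(-I*j - I)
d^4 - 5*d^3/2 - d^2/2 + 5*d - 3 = (d - 3/2)*(d - 1)*(d - sqrt(2))*(d + sqrt(2))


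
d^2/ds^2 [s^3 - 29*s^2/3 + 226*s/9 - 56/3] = 6*s - 58/3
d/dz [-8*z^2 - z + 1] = -16*z - 1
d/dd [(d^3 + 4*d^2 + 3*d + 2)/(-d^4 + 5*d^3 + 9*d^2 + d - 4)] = (d^6 + 8*d^5 - 2*d^4 - 20*d^3 - 65*d^2 - 68*d - 14)/(d^8 - 10*d^7 + 7*d^6 + 88*d^5 + 99*d^4 - 22*d^3 - 71*d^2 - 8*d + 16)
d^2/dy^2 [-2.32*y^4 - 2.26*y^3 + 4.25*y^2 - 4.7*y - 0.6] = -27.84*y^2 - 13.56*y + 8.5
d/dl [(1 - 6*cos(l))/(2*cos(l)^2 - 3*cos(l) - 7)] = (-12*cos(l)^2 + 4*cos(l) - 45)*sin(l)/(3*cos(l) - cos(2*l) + 6)^2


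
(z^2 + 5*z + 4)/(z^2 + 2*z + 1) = (z + 4)/(z + 1)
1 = 1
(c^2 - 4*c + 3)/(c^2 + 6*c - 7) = (c - 3)/(c + 7)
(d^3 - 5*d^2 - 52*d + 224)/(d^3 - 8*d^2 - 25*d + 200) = (d^2 + 3*d - 28)/(d^2 - 25)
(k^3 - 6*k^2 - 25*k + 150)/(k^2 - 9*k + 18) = (k^2 - 25)/(k - 3)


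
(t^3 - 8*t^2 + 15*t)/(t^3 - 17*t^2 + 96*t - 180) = t*(t - 3)/(t^2 - 12*t + 36)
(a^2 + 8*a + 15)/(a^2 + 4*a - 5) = (a + 3)/(a - 1)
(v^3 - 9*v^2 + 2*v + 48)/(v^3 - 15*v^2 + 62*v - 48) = (v^2 - v - 6)/(v^2 - 7*v + 6)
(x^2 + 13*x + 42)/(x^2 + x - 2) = (x^2 + 13*x + 42)/(x^2 + x - 2)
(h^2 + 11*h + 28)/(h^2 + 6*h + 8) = (h + 7)/(h + 2)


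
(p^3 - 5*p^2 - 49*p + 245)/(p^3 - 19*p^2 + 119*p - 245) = (p + 7)/(p - 7)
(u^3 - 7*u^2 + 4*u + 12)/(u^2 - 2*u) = u - 5 - 6/u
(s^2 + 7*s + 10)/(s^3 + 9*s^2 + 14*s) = (s + 5)/(s*(s + 7))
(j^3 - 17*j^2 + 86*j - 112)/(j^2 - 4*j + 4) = (j^2 - 15*j + 56)/(j - 2)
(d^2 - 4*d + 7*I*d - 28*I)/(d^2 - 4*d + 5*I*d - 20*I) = (d + 7*I)/(d + 5*I)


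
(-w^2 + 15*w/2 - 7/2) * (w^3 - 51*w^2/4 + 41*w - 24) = -w^5 + 81*w^4/4 - 1121*w^3/8 + 3009*w^2/8 - 647*w/2 + 84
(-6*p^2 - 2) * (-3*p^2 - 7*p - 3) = 18*p^4 + 42*p^3 + 24*p^2 + 14*p + 6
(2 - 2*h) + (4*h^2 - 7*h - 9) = 4*h^2 - 9*h - 7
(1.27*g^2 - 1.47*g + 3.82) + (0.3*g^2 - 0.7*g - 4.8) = 1.57*g^2 - 2.17*g - 0.98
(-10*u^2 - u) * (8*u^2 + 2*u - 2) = -80*u^4 - 28*u^3 + 18*u^2 + 2*u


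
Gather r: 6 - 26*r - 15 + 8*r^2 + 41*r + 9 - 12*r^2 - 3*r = -4*r^2 + 12*r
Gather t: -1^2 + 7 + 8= 14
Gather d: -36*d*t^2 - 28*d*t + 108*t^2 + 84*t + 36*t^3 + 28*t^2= d*(-36*t^2 - 28*t) + 36*t^3 + 136*t^2 + 84*t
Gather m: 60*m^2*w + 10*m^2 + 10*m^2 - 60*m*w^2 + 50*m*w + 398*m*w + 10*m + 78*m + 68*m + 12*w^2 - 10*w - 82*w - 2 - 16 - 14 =m^2*(60*w + 20) + m*(-60*w^2 + 448*w + 156) + 12*w^2 - 92*w - 32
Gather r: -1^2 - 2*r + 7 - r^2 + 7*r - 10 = -r^2 + 5*r - 4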